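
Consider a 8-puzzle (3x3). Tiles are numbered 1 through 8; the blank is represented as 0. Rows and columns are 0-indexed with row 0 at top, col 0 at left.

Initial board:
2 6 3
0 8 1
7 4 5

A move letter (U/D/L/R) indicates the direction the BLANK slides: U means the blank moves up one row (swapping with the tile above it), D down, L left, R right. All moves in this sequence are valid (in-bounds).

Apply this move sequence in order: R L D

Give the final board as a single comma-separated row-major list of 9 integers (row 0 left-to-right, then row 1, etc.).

After move 1 (R):
2 6 3
8 0 1
7 4 5

After move 2 (L):
2 6 3
0 8 1
7 4 5

After move 3 (D):
2 6 3
7 8 1
0 4 5

Answer: 2, 6, 3, 7, 8, 1, 0, 4, 5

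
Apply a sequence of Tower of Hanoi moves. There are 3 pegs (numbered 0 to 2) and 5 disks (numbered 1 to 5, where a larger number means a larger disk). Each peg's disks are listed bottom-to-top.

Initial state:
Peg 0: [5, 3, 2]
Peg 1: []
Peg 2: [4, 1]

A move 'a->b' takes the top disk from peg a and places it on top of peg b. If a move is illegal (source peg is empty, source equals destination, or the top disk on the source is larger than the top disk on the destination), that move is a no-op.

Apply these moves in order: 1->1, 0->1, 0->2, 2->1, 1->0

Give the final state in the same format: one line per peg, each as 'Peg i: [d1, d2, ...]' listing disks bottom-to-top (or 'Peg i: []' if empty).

Answer: Peg 0: [5, 3, 1]
Peg 1: [2]
Peg 2: [4]

Derivation:
After move 1 (1->1):
Peg 0: [5, 3, 2]
Peg 1: []
Peg 2: [4, 1]

After move 2 (0->1):
Peg 0: [5, 3]
Peg 1: [2]
Peg 2: [4, 1]

After move 3 (0->2):
Peg 0: [5, 3]
Peg 1: [2]
Peg 2: [4, 1]

After move 4 (2->1):
Peg 0: [5, 3]
Peg 1: [2, 1]
Peg 2: [4]

After move 5 (1->0):
Peg 0: [5, 3, 1]
Peg 1: [2]
Peg 2: [4]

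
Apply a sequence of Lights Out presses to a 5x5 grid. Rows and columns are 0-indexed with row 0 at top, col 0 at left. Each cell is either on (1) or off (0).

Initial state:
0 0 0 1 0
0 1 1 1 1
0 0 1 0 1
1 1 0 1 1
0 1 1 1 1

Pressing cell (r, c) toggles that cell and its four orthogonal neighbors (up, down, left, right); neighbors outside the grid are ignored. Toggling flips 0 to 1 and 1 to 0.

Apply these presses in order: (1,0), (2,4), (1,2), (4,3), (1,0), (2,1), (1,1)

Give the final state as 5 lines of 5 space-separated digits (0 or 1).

Answer: 0 1 1 1 0
1 0 1 0 0
1 0 1 1 0
1 0 0 0 0
0 1 0 0 0

Derivation:
After press 1 at (1,0):
1 0 0 1 0
1 0 1 1 1
1 0 1 0 1
1 1 0 1 1
0 1 1 1 1

After press 2 at (2,4):
1 0 0 1 0
1 0 1 1 0
1 0 1 1 0
1 1 0 1 0
0 1 1 1 1

After press 3 at (1,2):
1 0 1 1 0
1 1 0 0 0
1 0 0 1 0
1 1 0 1 0
0 1 1 1 1

After press 4 at (4,3):
1 0 1 1 0
1 1 0 0 0
1 0 0 1 0
1 1 0 0 0
0 1 0 0 0

After press 5 at (1,0):
0 0 1 1 0
0 0 0 0 0
0 0 0 1 0
1 1 0 0 0
0 1 0 0 0

After press 6 at (2,1):
0 0 1 1 0
0 1 0 0 0
1 1 1 1 0
1 0 0 0 0
0 1 0 0 0

After press 7 at (1,1):
0 1 1 1 0
1 0 1 0 0
1 0 1 1 0
1 0 0 0 0
0 1 0 0 0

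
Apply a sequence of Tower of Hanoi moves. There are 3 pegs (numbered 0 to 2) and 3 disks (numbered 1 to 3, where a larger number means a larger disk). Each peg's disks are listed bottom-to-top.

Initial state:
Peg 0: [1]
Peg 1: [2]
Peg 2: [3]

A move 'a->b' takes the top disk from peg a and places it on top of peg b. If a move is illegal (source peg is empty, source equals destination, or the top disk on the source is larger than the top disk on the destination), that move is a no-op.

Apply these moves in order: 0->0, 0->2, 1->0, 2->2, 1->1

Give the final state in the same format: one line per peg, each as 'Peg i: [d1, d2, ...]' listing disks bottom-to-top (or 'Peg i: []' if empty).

After move 1 (0->0):
Peg 0: [1]
Peg 1: [2]
Peg 2: [3]

After move 2 (0->2):
Peg 0: []
Peg 1: [2]
Peg 2: [3, 1]

After move 3 (1->0):
Peg 0: [2]
Peg 1: []
Peg 2: [3, 1]

After move 4 (2->2):
Peg 0: [2]
Peg 1: []
Peg 2: [3, 1]

After move 5 (1->1):
Peg 0: [2]
Peg 1: []
Peg 2: [3, 1]

Answer: Peg 0: [2]
Peg 1: []
Peg 2: [3, 1]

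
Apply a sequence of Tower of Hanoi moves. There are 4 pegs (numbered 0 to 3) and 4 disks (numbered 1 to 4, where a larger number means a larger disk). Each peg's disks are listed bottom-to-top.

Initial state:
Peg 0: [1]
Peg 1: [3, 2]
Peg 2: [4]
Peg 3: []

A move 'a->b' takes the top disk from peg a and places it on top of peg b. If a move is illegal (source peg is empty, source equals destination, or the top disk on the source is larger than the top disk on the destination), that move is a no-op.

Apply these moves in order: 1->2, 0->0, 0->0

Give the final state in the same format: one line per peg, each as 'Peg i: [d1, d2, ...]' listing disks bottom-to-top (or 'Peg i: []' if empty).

After move 1 (1->2):
Peg 0: [1]
Peg 1: [3]
Peg 2: [4, 2]
Peg 3: []

After move 2 (0->0):
Peg 0: [1]
Peg 1: [3]
Peg 2: [4, 2]
Peg 3: []

After move 3 (0->0):
Peg 0: [1]
Peg 1: [3]
Peg 2: [4, 2]
Peg 3: []

Answer: Peg 0: [1]
Peg 1: [3]
Peg 2: [4, 2]
Peg 3: []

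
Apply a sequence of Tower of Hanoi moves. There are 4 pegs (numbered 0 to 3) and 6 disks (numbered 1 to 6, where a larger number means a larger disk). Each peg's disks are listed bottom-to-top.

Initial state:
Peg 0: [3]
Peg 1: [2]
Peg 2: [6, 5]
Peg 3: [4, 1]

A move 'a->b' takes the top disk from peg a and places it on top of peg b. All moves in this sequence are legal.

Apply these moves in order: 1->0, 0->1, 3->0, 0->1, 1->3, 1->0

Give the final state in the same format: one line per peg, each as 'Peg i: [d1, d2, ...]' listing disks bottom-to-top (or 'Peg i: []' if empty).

Answer: Peg 0: [3, 2]
Peg 1: []
Peg 2: [6, 5]
Peg 3: [4, 1]

Derivation:
After move 1 (1->0):
Peg 0: [3, 2]
Peg 1: []
Peg 2: [6, 5]
Peg 3: [4, 1]

After move 2 (0->1):
Peg 0: [3]
Peg 1: [2]
Peg 2: [6, 5]
Peg 3: [4, 1]

After move 3 (3->0):
Peg 0: [3, 1]
Peg 1: [2]
Peg 2: [6, 5]
Peg 3: [4]

After move 4 (0->1):
Peg 0: [3]
Peg 1: [2, 1]
Peg 2: [6, 5]
Peg 3: [4]

After move 5 (1->3):
Peg 0: [3]
Peg 1: [2]
Peg 2: [6, 5]
Peg 3: [4, 1]

After move 6 (1->0):
Peg 0: [3, 2]
Peg 1: []
Peg 2: [6, 5]
Peg 3: [4, 1]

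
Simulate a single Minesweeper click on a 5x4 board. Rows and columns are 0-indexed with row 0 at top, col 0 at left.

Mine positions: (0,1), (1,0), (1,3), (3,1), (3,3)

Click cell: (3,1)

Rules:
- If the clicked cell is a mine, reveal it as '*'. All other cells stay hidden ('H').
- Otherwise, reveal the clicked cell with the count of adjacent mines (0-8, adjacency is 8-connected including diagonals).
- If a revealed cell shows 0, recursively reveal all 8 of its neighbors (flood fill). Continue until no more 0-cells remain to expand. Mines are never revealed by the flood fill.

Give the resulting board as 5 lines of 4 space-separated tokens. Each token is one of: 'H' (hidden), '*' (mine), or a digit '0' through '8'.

H H H H
H H H H
H H H H
H * H H
H H H H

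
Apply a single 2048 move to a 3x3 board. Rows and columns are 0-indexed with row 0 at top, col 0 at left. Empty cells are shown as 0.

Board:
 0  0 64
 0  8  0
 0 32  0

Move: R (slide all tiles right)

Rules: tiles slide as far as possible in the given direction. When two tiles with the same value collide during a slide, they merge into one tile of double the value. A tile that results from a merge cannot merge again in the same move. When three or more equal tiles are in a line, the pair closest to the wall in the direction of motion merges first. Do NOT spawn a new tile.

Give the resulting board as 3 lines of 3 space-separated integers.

Slide right:
row 0: [0, 0, 64] -> [0, 0, 64]
row 1: [0, 8, 0] -> [0, 0, 8]
row 2: [0, 32, 0] -> [0, 0, 32]

Answer:  0  0 64
 0  0  8
 0  0 32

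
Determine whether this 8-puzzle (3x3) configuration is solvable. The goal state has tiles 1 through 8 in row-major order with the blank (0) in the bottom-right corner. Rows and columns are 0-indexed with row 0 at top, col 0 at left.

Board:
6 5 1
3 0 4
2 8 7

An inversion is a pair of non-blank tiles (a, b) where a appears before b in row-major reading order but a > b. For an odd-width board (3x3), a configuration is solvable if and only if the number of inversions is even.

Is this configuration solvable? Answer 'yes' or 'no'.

Answer: yes

Derivation:
Inversions (pairs i<j in row-major order where tile[i] > tile[j] > 0): 12
12 is even, so the puzzle is solvable.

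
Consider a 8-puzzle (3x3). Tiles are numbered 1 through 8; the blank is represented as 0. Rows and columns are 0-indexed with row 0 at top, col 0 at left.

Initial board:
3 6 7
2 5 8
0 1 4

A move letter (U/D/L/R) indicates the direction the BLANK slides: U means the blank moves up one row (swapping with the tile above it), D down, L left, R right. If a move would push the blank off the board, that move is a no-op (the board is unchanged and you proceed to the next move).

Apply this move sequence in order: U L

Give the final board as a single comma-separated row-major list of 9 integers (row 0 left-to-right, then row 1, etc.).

Answer: 3, 6, 7, 0, 5, 8, 2, 1, 4

Derivation:
After move 1 (U):
3 6 7
0 5 8
2 1 4

After move 2 (L):
3 6 7
0 5 8
2 1 4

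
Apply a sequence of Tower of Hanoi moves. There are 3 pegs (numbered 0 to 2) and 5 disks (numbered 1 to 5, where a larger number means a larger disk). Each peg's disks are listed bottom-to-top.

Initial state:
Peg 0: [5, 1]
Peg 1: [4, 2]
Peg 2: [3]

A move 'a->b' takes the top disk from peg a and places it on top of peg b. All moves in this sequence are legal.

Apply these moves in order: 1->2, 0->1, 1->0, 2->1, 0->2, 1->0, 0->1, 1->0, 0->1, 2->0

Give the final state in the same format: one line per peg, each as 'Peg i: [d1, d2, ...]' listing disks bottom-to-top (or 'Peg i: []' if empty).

Answer: Peg 0: [5, 1]
Peg 1: [4, 2]
Peg 2: [3]

Derivation:
After move 1 (1->2):
Peg 0: [5, 1]
Peg 1: [4]
Peg 2: [3, 2]

After move 2 (0->1):
Peg 0: [5]
Peg 1: [4, 1]
Peg 2: [3, 2]

After move 3 (1->0):
Peg 0: [5, 1]
Peg 1: [4]
Peg 2: [3, 2]

After move 4 (2->1):
Peg 0: [5, 1]
Peg 1: [4, 2]
Peg 2: [3]

After move 5 (0->2):
Peg 0: [5]
Peg 1: [4, 2]
Peg 2: [3, 1]

After move 6 (1->0):
Peg 0: [5, 2]
Peg 1: [4]
Peg 2: [3, 1]

After move 7 (0->1):
Peg 0: [5]
Peg 1: [4, 2]
Peg 2: [3, 1]

After move 8 (1->0):
Peg 0: [5, 2]
Peg 1: [4]
Peg 2: [3, 1]

After move 9 (0->1):
Peg 0: [5]
Peg 1: [4, 2]
Peg 2: [3, 1]

After move 10 (2->0):
Peg 0: [5, 1]
Peg 1: [4, 2]
Peg 2: [3]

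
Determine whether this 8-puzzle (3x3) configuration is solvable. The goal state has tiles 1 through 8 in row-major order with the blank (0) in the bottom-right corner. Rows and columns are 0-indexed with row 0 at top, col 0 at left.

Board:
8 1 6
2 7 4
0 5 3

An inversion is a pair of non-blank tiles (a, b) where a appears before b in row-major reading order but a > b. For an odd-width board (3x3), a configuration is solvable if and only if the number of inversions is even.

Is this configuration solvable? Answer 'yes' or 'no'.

Inversions (pairs i<j in row-major order where tile[i] > tile[j] > 0): 16
16 is even, so the puzzle is solvable.

Answer: yes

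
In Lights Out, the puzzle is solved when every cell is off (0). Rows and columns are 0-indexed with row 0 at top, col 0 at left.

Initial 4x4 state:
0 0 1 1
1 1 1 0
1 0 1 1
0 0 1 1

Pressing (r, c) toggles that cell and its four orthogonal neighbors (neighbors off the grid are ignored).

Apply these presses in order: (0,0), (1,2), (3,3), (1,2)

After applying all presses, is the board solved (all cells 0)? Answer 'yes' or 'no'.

Answer: no

Derivation:
After press 1 at (0,0):
1 1 1 1
0 1 1 0
1 0 1 1
0 0 1 1

After press 2 at (1,2):
1 1 0 1
0 0 0 1
1 0 0 1
0 0 1 1

After press 3 at (3,3):
1 1 0 1
0 0 0 1
1 0 0 0
0 0 0 0

After press 4 at (1,2):
1 1 1 1
0 1 1 0
1 0 1 0
0 0 0 0

Lights still on: 8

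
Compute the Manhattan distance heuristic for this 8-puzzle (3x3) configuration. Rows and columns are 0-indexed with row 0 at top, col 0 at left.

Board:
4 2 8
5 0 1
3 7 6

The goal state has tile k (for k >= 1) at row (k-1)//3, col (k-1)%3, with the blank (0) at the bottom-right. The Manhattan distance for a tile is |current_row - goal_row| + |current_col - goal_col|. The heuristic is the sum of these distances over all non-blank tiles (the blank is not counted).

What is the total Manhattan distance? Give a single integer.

Tile 4: at (0,0), goal (1,0), distance |0-1|+|0-0| = 1
Tile 2: at (0,1), goal (0,1), distance |0-0|+|1-1| = 0
Tile 8: at (0,2), goal (2,1), distance |0-2|+|2-1| = 3
Tile 5: at (1,0), goal (1,1), distance |1-1|+|0-1| = 1
Tile 1: at (1,2), goal (0,0), distance |1-0|+|2-0| = 3
Tile 3: at (2,0), goal (0,2), distance |2-0|+|0-2| = 4
Tile 7: at (2,1), goal (2,0), distance |2-2|+|1-0| = 1
Tile 6: at (2,2), goal (1,2), distance |2-1|+|2-2| = 1
Sum: 1 + 0 + 3 + 1 + 3 + 4 + 1 + 1 = 14

Answer: 14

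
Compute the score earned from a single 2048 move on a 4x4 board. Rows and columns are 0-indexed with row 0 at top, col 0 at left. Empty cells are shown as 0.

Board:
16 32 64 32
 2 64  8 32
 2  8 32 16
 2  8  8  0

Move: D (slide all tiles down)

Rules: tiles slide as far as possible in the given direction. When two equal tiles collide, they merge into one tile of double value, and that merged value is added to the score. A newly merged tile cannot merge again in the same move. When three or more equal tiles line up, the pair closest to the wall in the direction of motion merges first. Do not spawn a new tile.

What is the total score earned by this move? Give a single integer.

Slide down:
col 0: [16, 2, 2, 2] -> [0, 16, 2, 4]  score +4 (running 4)
col 1: [32, 64, 8, 8] -> [0, 32, 64, 16]  score +16 (running 20)
col 2: [64, 8, 32, 8] -> [64, 8, 32, 8]  score +0 (running 20)
col 3: [32, 32, 16, 0] -> [0, 0, 64, 16]  score +64 (running 84)
Board after move:
 0  0 64  0
16 32  8  0
 2 64 32 64
 4 16  8 16

Answer: 84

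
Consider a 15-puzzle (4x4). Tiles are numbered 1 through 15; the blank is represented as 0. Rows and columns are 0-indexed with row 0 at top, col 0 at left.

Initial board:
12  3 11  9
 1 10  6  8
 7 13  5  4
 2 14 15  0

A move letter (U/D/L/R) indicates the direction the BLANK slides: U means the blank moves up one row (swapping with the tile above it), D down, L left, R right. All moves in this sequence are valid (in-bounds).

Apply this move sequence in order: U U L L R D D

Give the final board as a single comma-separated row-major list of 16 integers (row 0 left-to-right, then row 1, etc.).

After move 1 (U):
12  3 11  9
 1 10  6  8
 7 13  5  0
 2 14 15  4

After move 2 (U):
12  3 11  9
 1 10  6  0
 7 13  5  8
 2 14 15  4

After move 3 (L):
12  3 11  9
 1 10  0  6
 7 13  5  8
 2 14 15  4

After move 4 (L):
12  3 11  9
 1  0 10  6
 7 13  5  8
 2 14 15  4

After move 5 (R):
12  3 11  9
 1 10  0  6
 7 13  5  8
 2 14 15  4

After move 6 (D):
12  3 11  9
 1 10  5  6
 7 13  0  8
 2 14 15  4

After move 7 (D):
12  3 11  9
 1 10  5  6
 7 13 15  8
 2 14  0  4

Answer: 12, 3, 11, 9, 1, 10, 5, 6, 7, 13, 15, 8, 2, 14, 0, 4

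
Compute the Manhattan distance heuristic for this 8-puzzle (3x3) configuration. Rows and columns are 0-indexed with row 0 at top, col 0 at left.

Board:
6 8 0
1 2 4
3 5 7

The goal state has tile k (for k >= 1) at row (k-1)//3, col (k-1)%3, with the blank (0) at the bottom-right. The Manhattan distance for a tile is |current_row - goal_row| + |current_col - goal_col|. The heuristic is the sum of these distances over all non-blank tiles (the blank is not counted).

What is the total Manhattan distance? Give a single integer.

Answer: 16

Derivation:
Tile 6: (0,0)->(1,2) = 3
Tile 8: (0,1)->(2,1) = 2
Tile 1: (1,0)->(0,0) = 1
Tile 2: (1,1)->(0,1) = 1
Tile 4: (1,2)->(1,0) = 2
Tile 3: (2,0)->(0,2) = 4
Tile 5: (2,1)->(1,1) = 1
Tile 7: (2,2)->(2,0) = 2
Sum: 3 + 2 + 1 + 1 + 2 + 4 + 1 + 2 = 16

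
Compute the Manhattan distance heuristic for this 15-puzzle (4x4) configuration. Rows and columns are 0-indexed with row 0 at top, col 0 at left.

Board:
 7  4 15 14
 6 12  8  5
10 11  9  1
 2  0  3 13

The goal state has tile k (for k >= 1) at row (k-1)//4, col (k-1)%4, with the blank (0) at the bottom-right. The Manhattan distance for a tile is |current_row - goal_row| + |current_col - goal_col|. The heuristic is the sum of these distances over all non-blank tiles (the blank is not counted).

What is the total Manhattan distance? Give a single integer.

Answer: 40

Derivation:
Tile 7: (0,0)->(1,2) = 3
Tile 4: (0,1)->(0,3) = 2
Tile 15: (0,2)->(3,2) = 3
Tile 14: (0,3)->(3,1) = 5
Tile 6: (1,0)->(1,1) = 1
Tile 12: (1,1)->(2,3) = 3
Tile 8: (1,2)->(1,3) = 1
Tile 5: (1,3)->(1,0) = 3
Tile 10: (2,0)->(2,1) = 1
Tile 11: (2,1)->(2,2) = 1
Tile 9: (2,2)->(2,0) = 2
Tile 1: (2,3)->(0,0) = 5
Tile 2: (3,0)->(0,1) = 4
Tile 3: (3,2)->(0,2) = 3
Tile 13: (3,3)->(3,0) = 3
Sum: 3 + 2 + 3 + 5 + 1 + 3 + 1 + 3 + 1 + 1 + 2 + 5 + 4 + 3 + 3 = 40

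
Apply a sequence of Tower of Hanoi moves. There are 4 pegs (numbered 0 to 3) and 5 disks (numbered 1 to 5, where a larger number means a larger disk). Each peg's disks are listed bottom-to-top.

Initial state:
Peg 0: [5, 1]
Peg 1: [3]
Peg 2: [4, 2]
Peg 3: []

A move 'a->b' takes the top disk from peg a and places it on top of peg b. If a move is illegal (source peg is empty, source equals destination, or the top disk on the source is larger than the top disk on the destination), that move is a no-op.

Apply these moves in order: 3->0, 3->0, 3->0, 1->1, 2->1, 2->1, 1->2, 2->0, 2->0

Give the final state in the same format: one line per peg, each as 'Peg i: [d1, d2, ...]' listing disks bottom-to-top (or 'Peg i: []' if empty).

Answer: Peg 0: [5, 1]
Peg 1: [3]
Peg 2: [4, 2]
Peg 3: []

Derivation:
After move 1 (3->0):
Peg 0: [5, 1]
Peg 1: [3]
Peg 2: [4, 2]
Peg 3: []

After move 2 (3->0):
Peg 0: [5, 1]
Peg 1: [3]
Peg 2: [4, 2]
Peg 3: []

After move 3 (3->0):
Peg 0: [5, 1]
Peg 1: [3]
Peg 2: [4, 2]
Peg 3: []

After move 4 (1->1):
Peg 0: [5, 1]
Peg 1: [3]
Peg 2: [4, 2]
Peg 3: []

After move 5 (2->1):
Peg 0: [5, 1]
Peg 1: [3, 2]
Peg 2: [4]
Peg 3: []

After move 6 (2->1):
Peg 0: [5, 1]
Peg 1: [3, 2]
Peg 2: [4]
Peg 3: []

After move 7 (1->2):
Peg 0: [5, 1]
Peg 1: [3]
Peg 2: [4, 2]
Peg 3: []

After move 8 (2->0):
Peg 0: [5, 1]
Peg 1: [3]
Peg 2: [4, 2]
Peg 3: []

After move 9 (2->0):
Peg 0: [5, 1]
Peg 1: [3]
Peg 2: [4, 2]
Peg 3: []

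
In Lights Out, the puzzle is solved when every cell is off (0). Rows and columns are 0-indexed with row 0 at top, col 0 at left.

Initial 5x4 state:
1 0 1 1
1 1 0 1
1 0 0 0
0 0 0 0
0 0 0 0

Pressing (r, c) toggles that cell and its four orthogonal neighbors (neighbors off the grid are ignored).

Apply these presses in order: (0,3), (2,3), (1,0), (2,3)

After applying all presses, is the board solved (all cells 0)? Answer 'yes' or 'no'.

After press 1 at (0,3):
1 0 0 0
1 1 0 0
1 0 0 0
0 0 0 0
0 0 0 0

After press 2 at (2,3):
1 0 0 0
1 1 0 1
1 0 1 1
0 0 0 1
0 0 0 0

After press 3 at (1,0):
0 0 0 0
0 0 0 1
0 0 1 1
0 0 0 1
0 0 0 0

After press 4 at (2,3):
0 0 0 0
0 0 0 0
0 0 0 0
0 0 0 0
0 0 0 0

Lights still on: 0

Answer: yes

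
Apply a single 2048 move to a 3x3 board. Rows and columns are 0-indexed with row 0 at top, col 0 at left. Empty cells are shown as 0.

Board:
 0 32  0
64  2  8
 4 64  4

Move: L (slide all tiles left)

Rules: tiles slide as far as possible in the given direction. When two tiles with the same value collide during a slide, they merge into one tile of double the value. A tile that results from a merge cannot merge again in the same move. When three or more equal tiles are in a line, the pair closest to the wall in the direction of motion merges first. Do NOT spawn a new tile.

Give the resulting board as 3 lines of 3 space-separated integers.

Slide left:
row 0: [0, 32, 0] -> [32, 0, 0]
row 1: [64, 2, 8] -> [64, 2, 8]
row 2: [4, 64, 4] -> [4, 64, 4]

Answer: 32  0  0
64  2  8
 4 64  4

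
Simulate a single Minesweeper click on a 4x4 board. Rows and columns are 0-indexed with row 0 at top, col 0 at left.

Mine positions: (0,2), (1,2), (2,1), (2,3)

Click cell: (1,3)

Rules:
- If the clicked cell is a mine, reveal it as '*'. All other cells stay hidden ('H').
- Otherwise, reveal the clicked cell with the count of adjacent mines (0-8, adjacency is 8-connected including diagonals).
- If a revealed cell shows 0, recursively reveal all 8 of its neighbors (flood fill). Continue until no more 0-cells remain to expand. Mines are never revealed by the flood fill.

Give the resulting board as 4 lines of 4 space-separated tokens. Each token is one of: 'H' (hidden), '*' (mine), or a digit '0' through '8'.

H H H H
H H H 3
H H H H
H H H H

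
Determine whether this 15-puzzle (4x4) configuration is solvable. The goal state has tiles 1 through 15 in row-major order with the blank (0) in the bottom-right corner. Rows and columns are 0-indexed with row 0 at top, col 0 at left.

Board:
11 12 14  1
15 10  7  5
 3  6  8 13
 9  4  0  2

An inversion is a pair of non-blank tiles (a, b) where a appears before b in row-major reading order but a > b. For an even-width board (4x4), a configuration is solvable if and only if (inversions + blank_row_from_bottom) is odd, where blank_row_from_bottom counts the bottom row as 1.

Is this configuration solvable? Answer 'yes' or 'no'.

Answer: yes

Derivation:
Inversions: 68
Blank is in row 3 (0-indexed from top), which is row 1 counting from the bottom (bottom = 1).
68 + 1 = 69, which is odd, so the puzzle is solvable.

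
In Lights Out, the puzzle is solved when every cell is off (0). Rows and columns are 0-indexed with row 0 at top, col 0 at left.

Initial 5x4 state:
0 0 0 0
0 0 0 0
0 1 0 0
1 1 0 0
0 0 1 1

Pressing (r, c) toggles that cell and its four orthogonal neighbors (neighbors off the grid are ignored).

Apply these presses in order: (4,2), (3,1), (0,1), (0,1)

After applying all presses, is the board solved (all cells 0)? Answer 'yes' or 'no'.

After press 1 at (4,2):
0 0 0 0
0 0 0 0
0 1 0 0
1 1 1 0
0 1 0 0

After press 2 at (3,1):
0 0 0 0
0 0 0 0
0 0 0 0
0 0 0 0
0 0 0 0

After press 3 at (0,1):
1 1 1 0
0 1 0 0
0 0 0 0
0 0 0 0
0 0 0 0

After press 4 at (0,1):
0 0 0 0
0 0 0 0
0 0 0 0
0 0 0 0
0 0 0 0

Lights still on: 0

Answer: yes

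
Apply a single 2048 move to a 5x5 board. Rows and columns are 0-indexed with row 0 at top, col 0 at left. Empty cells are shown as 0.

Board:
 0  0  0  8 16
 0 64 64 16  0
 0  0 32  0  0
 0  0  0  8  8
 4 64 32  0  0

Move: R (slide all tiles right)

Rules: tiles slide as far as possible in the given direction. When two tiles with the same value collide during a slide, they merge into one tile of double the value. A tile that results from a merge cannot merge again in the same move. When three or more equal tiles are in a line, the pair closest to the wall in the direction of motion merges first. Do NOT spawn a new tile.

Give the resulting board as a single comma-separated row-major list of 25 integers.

Answer: 0, 0, 0, 8, 16, 0, 0, 0, 128, 16, 0, 0, 0, 0, 32, 0, 0, 0, 0, 16, 0, 0, 4, 64, 32

Derivation:
Slide right:
row 0: [0, 0, 0, 8, 16] -> [0, 0, 0, 8, 16]
row 1: [0, 64, 64, 16, 0] -> [0, 0, 0, 128, 16]
row 2: [0, 0, 32, 0, 0] -> [0, 0, 0, 0, 32]
row 3: [0, 0, 0, 8, 8] -> [0, 0, 0, 0, 16]
row 4: [4, 64, 32, 0, 0] -> [0, 0, 4, 64, 32]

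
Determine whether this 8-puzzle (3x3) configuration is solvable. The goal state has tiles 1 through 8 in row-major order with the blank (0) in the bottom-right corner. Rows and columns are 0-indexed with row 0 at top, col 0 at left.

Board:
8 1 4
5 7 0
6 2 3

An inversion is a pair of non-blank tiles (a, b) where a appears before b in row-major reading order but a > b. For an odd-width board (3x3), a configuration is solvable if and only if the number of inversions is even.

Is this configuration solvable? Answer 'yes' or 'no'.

Answer: yes

Derivation:
Inversions (pairs i<j in row-major order where tile[i] > tile[j] > 0): 16
16 is even, so the puzzle is solvable.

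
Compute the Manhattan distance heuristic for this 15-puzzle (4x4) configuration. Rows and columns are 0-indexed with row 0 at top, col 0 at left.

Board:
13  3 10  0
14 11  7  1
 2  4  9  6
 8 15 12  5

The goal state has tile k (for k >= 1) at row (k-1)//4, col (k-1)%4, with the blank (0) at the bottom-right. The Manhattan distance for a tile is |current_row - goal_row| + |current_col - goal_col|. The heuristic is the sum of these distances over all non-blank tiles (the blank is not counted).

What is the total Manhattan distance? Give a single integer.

Answer: 41

Derivation:
Tile 13: at (0,0), goal (3,0), distance |0-3|+|0-0| = 3
Tile 3: at (0,1), goal (0,2), distance |0-0|+|1-2| = 1
Tile 10: at (0,2), goal (2,1), distance |0-2|+|2-1| = 3
Tile 14: at (1,0), goal (3,1), distance |1-3|+|0-1| = 3
Tile 11: at (1,1), goal (2,2), distance |1-2|+|1-2| = 2
Tile 7: at (1,2), goal (1,2), distance |1-1|+|2-2| = 0
Tile 1: at (1,3), goal (0,0), distance |1-0|+|3-0| = 4
Tile 2: at (2,0), goal (0,1), distance |2-0|+|0-1| = 3
Tile 4: at (2,1), goal (0,3), distance |2-0|+|1-3| = 4
Tile 9: at (2,2), goal (2,0), distance |2-2|+|2-0| = 2
Tile 6: at (2,3), goal (1,1), distance |2-1|+|3-1| = 3
Tile 8: at (3,0), goal (1,3), distance |3-1|+|0-3| = 5
Tile 15: at (3,1), goal (3,2), distance |3-3|+|1-2| = 1
Tile 12: at (3,2), goal (2,3), distance |3-2|+|2-3| = 2
Tile 5: at (3,3), goal (1,0), distance |3-1|+|3-0| = 5
Sum: 3 + 1 + 3 + 3 + 2 + 0 + 4 + 3 + 4 + 2 + 3 + 5 + 1 + 2 + 5 = 41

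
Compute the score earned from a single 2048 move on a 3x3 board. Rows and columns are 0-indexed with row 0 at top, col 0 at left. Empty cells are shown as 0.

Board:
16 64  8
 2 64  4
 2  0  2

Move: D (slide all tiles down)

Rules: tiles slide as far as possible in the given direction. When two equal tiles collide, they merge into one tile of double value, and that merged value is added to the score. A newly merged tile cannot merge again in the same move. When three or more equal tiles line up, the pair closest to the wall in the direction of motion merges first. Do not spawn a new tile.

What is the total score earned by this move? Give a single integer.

Slide down:
col 0: [16, 2, 2] -> [0, 16, 4]  score +4 (running 4)
col 1: [64, 64, 0] -> [0, 0, 128]  score +128 (running 132)
col 2: [8, 4, 2] -> [8, 4, 2]  score +0 (running 132)
Board after move:
  0   0   8
 16   0   4
  4 128   2

Answer: 132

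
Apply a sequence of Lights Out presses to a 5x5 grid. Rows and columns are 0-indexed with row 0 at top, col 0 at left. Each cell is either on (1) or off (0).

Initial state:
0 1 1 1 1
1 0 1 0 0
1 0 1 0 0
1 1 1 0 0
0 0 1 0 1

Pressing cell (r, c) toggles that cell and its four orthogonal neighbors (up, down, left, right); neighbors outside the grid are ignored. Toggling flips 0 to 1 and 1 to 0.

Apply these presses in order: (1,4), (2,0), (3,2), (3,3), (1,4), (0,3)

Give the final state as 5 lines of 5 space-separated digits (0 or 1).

After press 1 at (1,4):
0 1 1 1 0
1 0 1 1 1
1 0 1 0 1
1 1 1 0 0
0 0 1 0 1

After press 2 at (2,0):
0 1 1 1 0
0 0 1 1 1
0 1 1 0 1
0 1 1 0 0
0 0 1 0 1

After press 3 at (3,2):
0 1 1 1 0
0 0 1 1 1
0 1 0 0 1
0 0 0 1 0
0 0 0 0 1

After press 4 at (3,3):
0 1 1 1 0
0 0 1 1 1
0 1 0 1 1
0 0 1 0 1
0 0 0 1 1

After press 5 at (1,4):
0 1 1 1 1
0 0 1 0 0
0 1 0 1 0
0 0 1 0 1
0 0 0 1 1

After press 6 at (0,3):
0 1 0 0 0
0 0 1 1 0
0 1 0 1 0
0 0 1 0 1
0 0 0 1 1

Answer: 0 1 0 0 0
0 0 1 1 0
0 1 0 1 0
0 0 1 0 1
0 0 0 1 1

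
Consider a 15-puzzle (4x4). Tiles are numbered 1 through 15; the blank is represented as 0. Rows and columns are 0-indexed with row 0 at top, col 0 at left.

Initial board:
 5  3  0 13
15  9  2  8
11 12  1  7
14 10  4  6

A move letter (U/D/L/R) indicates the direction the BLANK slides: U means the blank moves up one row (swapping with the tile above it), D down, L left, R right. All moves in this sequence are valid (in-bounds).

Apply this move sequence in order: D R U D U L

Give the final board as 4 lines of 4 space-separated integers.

After move 1 (D):
 5  3  2 13
15  9  0  8
11 12  1  7
14 10  4  6

After move 2 (R):
 5  3  2 13
15  9  8  0
11 12  1  7
14 10  4  6

After move 3 (U):
 5  3  2  0
15  9  8 13
11 12  1  7
14 10  4  6

After move 4 (D):
 5  3  2 13
15  9  8  0
11 12  1  7
14 10  4  6

After move 5 (U):
 5  3  2  0
15  9  8 13
11 12  1  7
14 10  4  6

After move 6 (L):
 5  3  0  2
15  9  8 13
11 12  1  7
14 10  4  6

Answer:  5  3  0  2
15  9  8 13
11 12  1  7
14 10  4  6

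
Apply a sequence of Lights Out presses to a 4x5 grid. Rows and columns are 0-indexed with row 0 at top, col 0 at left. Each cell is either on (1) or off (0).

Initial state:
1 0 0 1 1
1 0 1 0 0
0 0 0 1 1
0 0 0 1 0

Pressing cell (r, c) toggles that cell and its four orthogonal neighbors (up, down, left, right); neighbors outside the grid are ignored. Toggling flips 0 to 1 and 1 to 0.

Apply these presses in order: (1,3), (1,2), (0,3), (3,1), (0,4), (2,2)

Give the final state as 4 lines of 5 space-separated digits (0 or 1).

Answer: 1 0 0 0 1
1 1 0 1 0
0 0 0 1 1
1 1 0 1 0

Derivation:
After press 1 at (1,3):
1 0 0 0 1
1 0 0 1 1
0 0 0 0 1
0 0 0 1 0

After press 2 at (1,2):
1 0 1 0 1
1 1 1 0 1
0 0 1 0 1
0 0 0 1 0

After press 3 at (0,3):
1 0 0 1 0
1 1 1 1 1
0 0 1 0 1
0 0 0 1 0

After press 4 at (3,1):
1 0 0 1 0
1 1 1 1 1
0 1 1 0 1
1 1 1 1 0

After press 5 at (0,4):
1 0 0 0 1
1 1 1 1 0
0 1 1 0 1
1 1 1 1 0

After press 6 at (2,2):
1 0 0 0 1
1 1 0 1 0
0 0 0 1 1
1 1 0 1 0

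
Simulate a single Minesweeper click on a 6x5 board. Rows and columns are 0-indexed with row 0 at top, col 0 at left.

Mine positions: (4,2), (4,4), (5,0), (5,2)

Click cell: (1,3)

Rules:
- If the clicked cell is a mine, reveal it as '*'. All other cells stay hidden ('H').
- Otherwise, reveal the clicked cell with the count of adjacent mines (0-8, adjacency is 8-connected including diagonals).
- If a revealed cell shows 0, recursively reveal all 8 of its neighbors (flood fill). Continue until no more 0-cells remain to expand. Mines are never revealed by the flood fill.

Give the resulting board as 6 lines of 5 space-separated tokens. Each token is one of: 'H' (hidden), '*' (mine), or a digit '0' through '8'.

0 0 0 0 0
0 0 0 0 0
0 0 0 0 0
0 1 1 2 1
1 3 H H H
H H H H H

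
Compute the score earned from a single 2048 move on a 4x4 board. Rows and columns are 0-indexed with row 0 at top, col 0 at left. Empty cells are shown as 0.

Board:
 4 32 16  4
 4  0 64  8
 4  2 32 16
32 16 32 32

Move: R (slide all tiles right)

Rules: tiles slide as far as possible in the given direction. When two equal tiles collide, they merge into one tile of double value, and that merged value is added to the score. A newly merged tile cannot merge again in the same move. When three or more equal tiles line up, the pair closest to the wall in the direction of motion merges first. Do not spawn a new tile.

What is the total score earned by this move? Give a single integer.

Slide right:
row 0: [4, 32, 16, 4] -> [4, 32, 16, 4]  score +0 (running 0)
row 1: [4, 0, 64, 8] -> [0, 4, 64, 8]  score +0 (running 0)
row 2: [4, 2, 32, 16] -> [4, 2, 32, 16]  score +0 (running 0)
row 3: [32, 16, 32, 32] -> [0, 32, 16, 64]  score +64 (running 64)
Board after move:
 4 32 16  4
 0  4 64  8
 4  2 32 16
 0 32 16 64

Answer: 64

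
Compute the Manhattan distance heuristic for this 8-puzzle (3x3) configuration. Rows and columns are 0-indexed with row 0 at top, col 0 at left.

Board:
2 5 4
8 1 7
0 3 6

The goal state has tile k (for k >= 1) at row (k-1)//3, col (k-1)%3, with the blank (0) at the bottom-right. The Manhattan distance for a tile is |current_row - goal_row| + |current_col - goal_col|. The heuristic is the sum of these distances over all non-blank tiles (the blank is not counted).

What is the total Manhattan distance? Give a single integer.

Tile 2: at (0,0), goal (0,1), distance |0-0|+|0-1| = 1
Tile 5: at (0,1), goal (1,1), distance |0-1|+|1-1| = 1
Tile 4: at (0,2), goal (1,0), distance |0-1|+|2-0| = 3
Tile 8: at (1,0), goal (2,1), distance |1-2|+|0-1| = 2
Tile 1: at (1,1), goal (0,0), distance |1-0|+|1-0| = 2
Tile 7: at (1,2), goal (2,0), distance |1-2|+|2-0| = 3
Tile 3: at (2,1), goal (0,2), distance |2-0|+|1-2| = 3
Tile 6: at (2,2), goal (1,2), distance |2-1|+|2-2| = 1
Sum: 1 + 1 + 3 + 2 + 2 + 3 + 3 + 1 = 16

Answer: 16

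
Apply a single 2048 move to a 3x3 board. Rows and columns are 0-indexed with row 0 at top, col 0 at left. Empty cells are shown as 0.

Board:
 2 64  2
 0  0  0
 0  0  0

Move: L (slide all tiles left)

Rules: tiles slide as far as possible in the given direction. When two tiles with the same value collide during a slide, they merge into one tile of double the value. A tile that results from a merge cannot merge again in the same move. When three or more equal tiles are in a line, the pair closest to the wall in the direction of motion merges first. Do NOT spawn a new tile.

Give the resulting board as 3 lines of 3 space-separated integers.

Answer:  2 64  2
 0  0  0
 0  0  0

Derivation:
Slide left:
row 0: [2, 64, 2] -> [2, 64, 2]
row 1: [0, 0, 0] -> [0, 0, 0]
row 2: [0, 0, 0] -> [0, 0, 0]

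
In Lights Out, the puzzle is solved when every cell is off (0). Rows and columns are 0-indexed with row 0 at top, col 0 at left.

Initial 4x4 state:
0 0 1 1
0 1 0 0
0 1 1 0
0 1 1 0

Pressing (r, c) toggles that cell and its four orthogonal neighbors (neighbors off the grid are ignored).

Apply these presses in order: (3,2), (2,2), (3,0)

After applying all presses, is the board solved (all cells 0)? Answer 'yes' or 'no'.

Answer: no

Derivation:
After press 1 at (3,2):
0 0 1 1
0 1 0 0
0 1 0 0
0 0 0 1

After press 2 at (2,2):
0 0 1 1
0 1 1 0
0 0 1 1
0 0 1 1

After press 3 at (3,0):
0 0 1 1
0 1 1 0
1 0 1 1
1 1 1 1

Lights still on: 11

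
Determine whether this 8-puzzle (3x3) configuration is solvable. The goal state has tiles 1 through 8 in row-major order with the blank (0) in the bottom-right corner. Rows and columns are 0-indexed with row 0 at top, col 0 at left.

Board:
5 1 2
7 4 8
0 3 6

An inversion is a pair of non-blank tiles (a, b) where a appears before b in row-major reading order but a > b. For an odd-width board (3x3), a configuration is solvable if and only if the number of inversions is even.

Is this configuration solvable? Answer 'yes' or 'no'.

Answer: yes

Derivation:
Inversions (pairs i<j in row-major order where tile[i] > tile[j] > 0): 10
10 is even, so the puzzle is solvable.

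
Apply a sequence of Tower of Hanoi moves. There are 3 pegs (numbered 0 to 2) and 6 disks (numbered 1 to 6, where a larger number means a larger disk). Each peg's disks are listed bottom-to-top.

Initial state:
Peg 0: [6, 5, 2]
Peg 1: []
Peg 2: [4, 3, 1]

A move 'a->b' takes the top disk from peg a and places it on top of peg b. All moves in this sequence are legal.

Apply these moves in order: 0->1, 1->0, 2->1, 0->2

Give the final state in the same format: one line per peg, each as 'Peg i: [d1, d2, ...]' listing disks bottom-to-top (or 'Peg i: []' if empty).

Answer: Peg 0: [6, 5]
Peg 1: [1]
Peg 2: [4, 3, 2]

Derivation:
After move 1 (0->1):
Peg 0: [6, 5]
Peg 1: [2]
Peg 2: [4, 3, 1]

After move 2 (1->0):
Peg 0: [6, 5, 2]
Peg 1: []
Peg 2: [4, 3, 1]

After move 3 (2->1):
Peg 0: [6, 5, 2]
Peg 1: [1]
Peg 2: [4, 3]

After move 4 (0->2):
Peg 0: [6, 5]
Peg 1: [1]
Peg 2: [4, 3, 2]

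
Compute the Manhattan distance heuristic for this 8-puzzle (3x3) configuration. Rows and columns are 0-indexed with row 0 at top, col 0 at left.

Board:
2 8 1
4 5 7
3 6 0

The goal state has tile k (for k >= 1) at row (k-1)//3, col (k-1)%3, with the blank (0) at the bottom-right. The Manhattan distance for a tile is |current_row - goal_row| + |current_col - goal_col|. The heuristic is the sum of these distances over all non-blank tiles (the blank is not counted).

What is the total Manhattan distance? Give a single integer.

Tile 2: at (0,0), goal (0,1), distance |0-0|+|0-1| = 1
Tile 8: at (0,1), goal (2,1), distance |0-2|+|1-1| = 2
Tile 1: at (0,2), goal (0,0), distance |0-0|+|2-0| = 2
Tile 4: at (1,0), goal (1,0), distance |1-1|+|0-0| = 0
Tile 5: at (1,1), goal (1,1), distance |1-1|+|1-1| = 0
Tile 7: at (1,2), goal (2,0), distance |1-2|+|2-0| = 3
Tile 3: at (2,0), goal (0,2), distance |2-0|+|0-2| = 4
Tile 6: at (2,1), goal (1,2), distance |2-1|+|1-2| = 2
Sum: 1 + 2 + 2 + 0 + 0 + 3 + 4 + 2 = 14

Answer: 14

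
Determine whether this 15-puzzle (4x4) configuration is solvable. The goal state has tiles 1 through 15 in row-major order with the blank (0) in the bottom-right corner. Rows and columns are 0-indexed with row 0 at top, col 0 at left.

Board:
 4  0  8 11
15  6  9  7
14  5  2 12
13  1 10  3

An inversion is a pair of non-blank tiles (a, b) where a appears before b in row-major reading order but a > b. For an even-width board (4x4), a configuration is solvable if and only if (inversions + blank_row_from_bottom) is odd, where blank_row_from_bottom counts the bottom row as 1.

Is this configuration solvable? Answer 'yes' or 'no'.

Answer: yes

Derivation:
Inversions: 59
Blank is in row 0 (0-indexed from top), which is row 4 counting from the bottom (bottom = 1).
59 + 4 = 63, which is odd, so the puzzle is solvable.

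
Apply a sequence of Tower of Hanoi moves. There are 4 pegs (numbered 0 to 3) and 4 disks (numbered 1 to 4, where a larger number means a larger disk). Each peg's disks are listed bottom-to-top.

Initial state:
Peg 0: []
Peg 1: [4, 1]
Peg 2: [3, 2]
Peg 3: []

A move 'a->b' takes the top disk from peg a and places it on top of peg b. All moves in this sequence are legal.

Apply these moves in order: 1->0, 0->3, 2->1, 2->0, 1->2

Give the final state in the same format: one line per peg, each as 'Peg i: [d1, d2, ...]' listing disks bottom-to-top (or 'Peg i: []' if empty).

Answer: Peg 0: [3]
Peg 1: [4]
Peg 2: [2]
Peg 3: [1]

Derivation:
After move 1 (1->0):
Peg 0: [1]
Peg 1: [4]
Peg 2: [3, 2]
Peg 3: []

After move 2 (0->3):
Peg 0: []
Peg 1: [4]
Peg 2: [3, 2]
Peg 3: [1]

After move 3 (2->1):
Peg 0: []
Peg 1: [4, 2]
Peg 2: [3]
Peg 3: [1]

After move 4 (2->0):
Peg 0: [3]
Peg 1: [4, 2]
Peg 2: []
Peg 3: [1]

After move 5 (1->2):
Peg 0: [3]
Peg 1: [4]
Peg 2: [2]
Peg 3: [1]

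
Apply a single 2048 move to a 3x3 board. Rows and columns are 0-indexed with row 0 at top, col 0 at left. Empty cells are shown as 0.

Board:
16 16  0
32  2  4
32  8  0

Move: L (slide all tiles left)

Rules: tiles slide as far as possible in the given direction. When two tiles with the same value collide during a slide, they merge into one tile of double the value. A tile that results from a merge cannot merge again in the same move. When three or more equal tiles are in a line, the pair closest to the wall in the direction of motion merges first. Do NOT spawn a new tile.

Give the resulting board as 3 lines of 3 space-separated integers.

Answer: 32  0  0
32  2  4
32  8  0

Derivation:
Slide left:
row 0: [16, 16, 0] -> [32, 0, 0]
row 1: [32, 2, 4] -> [32, 2, 4]
row 2: [32, 8, 0] -> [32, 8, 0]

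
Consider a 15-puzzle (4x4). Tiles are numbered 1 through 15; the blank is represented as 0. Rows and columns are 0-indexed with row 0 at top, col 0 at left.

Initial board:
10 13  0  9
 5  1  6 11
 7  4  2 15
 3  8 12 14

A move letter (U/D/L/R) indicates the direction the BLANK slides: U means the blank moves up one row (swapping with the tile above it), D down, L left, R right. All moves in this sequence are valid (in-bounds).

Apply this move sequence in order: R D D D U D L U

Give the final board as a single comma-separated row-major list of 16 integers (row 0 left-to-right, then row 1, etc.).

Answer: 10, 13, 9, 11, 5, 1, 6, 15, 7, 4, 0, 14, 3, 8, 2, 12

Derivation:
After move 1 (R):
10 13  9  0
 5  1  6 11
 7  4  2 15
 3  8 12 14

After move 2 (D):
10 13  9 11
 5  1  6  0
 7  4  2 15
 3  8 12 14

After move 3 (D):
10 13  9 11
 5  1  6 15
 7  4  2  0
 3  8 12 14

After move 4 (D):
10 13  9 11
 5  1  6 15
 7  4  2 14
 3  8 12  0

After move 5 (U):
10 13  9 11
 5  1  6 15
 7  4  2  0
 3  8 12 14

After move 6 (D):
10 13  9 11
 5  1  6 15
 7  4  2 14
 3  8 12  0

After move 7 (L):
10 13  9 11
 5  1  6 15
 7  4  2 14
 3  8  0 12

After move 8 (U):
10 13  9 11
 5  1  6 15
 7  4  0 14
 3  8  2 12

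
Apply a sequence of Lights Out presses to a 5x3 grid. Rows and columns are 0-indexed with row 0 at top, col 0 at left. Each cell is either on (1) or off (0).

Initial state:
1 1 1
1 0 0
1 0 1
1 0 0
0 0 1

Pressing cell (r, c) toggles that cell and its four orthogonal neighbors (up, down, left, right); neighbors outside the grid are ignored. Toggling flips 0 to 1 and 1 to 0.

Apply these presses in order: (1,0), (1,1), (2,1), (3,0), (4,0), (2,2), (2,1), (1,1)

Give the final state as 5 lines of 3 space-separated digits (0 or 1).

After press 1 at (1,0):
0 1 1
0 1 0
0 0 1
1 0 0
0 0 1

After press 2 at (1,1):
0 0 1
1 0 1
0 1 1
1 0 0
0 0 1

After press 3 at (2,1):
0 0 1
1 1 1
1 0 0
1 1 0
0 0 1

After press 4 at (3,0):
0 0 1
1 1 1
0 0 0
0 0 0
1 0 1

After press 5 at (4,0):
0 0 1
1 1 1
0 0 0
1 0 0
0 1 1

After press 6 at (2,2):
0 0 1
1 1 0
0 1 1
1 0 1
0 1 1

After press 7 at (2,1):
0 0 1
1 0 0
1 0 0
1 1 1
0 1 1

After press 8 at (1,1):
0 1 1
0 1 1
1 1 0
1 1 1
0 1 1

Answer: 0 1 1
0 1 1
1 1 0
1 1 1
0 1 1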